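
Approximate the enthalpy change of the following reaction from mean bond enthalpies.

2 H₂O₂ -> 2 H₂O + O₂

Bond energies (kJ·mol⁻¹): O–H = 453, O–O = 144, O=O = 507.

ΔH ≈ −219 kJ

Bonds broken (reactants):
  O–H: 4 × 453 = 1812
  O–O: 2 × 144 = 288
  Σ(broken) = 2100 kJ
Bonds formed (products):
  O–H: 4 × 453 = 1812
  O=O: 1 × 507 = 507
  Σ(formed) = 2319 kJ
ΔH = Σ(broken) − Σ(formed) = 2100 − 2319 = −219 kJ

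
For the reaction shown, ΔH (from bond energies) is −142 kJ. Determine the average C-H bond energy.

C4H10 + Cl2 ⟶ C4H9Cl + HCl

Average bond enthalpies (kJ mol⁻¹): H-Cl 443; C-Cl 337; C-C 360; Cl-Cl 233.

D(C-H) ≈ 405 kJ/mol

Let D be the C-H bond energy.
Σ(broken) = 3×360 + 10×D + 1×233 = 1313 + 10D
Σ(formed) = 3×360 + 1×337 + 9×D + 1×443 = 1860 + 9D
ΔH = Σ(broken) − Σ(formed) = (1313 + 10D) − (1860 + 9D) = −547 + D
Setting this equal to −142 kJ gives D = 405 kJ/mol.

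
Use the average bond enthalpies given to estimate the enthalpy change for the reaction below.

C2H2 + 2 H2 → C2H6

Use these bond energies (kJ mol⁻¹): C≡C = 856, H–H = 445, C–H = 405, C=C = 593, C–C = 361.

Bonds broken (reactants):
  C≡C: 1 × 856 = 856
  C–H: 2 × 405 = 810
  H–H: 2 × 445 = 890
  Σ(broken) = 2556 kJ
Bonds formed (products):
  C–C: 1 × 361 = 361
  C–H: 6 × 405 = 2430
  Σ(formed) = 2791 kJ
ΔH = Σ(broken) − Σ(formed) = 2556 − 2791 = −235 kJ

ΔH ≈ −235 kJ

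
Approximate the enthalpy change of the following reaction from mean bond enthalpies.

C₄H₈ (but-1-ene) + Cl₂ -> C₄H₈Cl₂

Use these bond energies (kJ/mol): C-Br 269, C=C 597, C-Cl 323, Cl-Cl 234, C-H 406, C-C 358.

ΔH ≈ −173 kJ

Bonds broken (reactants):
  C-C: 2 × 358 = 716
  C-H: 8 × 406 = 3248
  C=C: 1 × 597 = 597
  Cl-Cl: 1 × 234 = 234
  Σ(broken) = 4795 kJ
Bonds formed (products):
  C-C: 3 × 358 = 1074
  C-Cl: 2 × 323 = 646
  C-H: 8 × 406 = 3248
  Σ(formed) = 4968 kJ
ΔH = Σ(broken) − Σ(formed) = 4795 − 4968 = −173 kJ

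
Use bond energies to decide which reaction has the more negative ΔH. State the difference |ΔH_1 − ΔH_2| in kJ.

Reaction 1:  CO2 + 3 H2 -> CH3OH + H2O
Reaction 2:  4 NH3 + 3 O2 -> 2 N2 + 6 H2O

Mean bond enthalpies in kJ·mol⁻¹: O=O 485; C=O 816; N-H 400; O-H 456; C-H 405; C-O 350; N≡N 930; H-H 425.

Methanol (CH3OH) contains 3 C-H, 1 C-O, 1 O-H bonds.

Reaction 2, by 1051 kJ

Reaction 1:
  Bonds broken (reactants):
    C=O: 2 × 816 = 1632
    H-H: 3 × 425 = 1275
    Σ(broken) = 2907 kJ
  Bonds formed (products):
    C-H: 3 × 405 = 1215
    C-O: 1 × 350 = 350
    O-H: 3 × 456 = 1368
    Σ(formed) = 2933 kJ
  ΔH_1 = 2907 − 2933 = −26 kJ
Reaction 2:
  Bonds broken (reactants):
    N-H: 12 × 400 = 4800
    O=O: 3 × 485 = 1455
    Σ(broken) = 6255 kJ
  Bonds formed (products):
    N≡N: 2 × 930 = 1860
    O-H: 12 × 456 = 5472
    Σ(formed) = 7332 kJ
  ΔH_2 = 6255 − 7332 = −1077 kJ
ΔH_1 − ΔH_2 = +1051 kJ, so reaction 2 has the more negative ΔH; |ΔH_1 − ΔH_2| = 1051 kJ.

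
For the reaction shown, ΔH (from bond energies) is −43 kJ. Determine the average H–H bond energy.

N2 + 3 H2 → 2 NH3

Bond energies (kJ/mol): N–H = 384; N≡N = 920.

D(H–H) ≈ 447 kJ/mol

Let D be the H–H bond energy.
Σ(broken) = 3×D + 1×920 = 920 + 3D
Σ(formed) = 6×384 = 2304
ΔH = Σ(broken) − Σ(formed) = (920 + 3D) − (2304) = −1384 + 3D
Setting this equal to −43 kJ gives 3D = 1341, so D = 447 kJ/mol.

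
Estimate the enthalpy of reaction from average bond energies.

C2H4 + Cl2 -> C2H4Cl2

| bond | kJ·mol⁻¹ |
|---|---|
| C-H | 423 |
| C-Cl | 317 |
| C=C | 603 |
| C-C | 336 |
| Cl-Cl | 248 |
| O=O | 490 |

ΔH ≈ −119 kJ

Bonds broken (reactants):
  C-H: 4 × 423 = 1692
  C=C: 1 × 603 = 603
  Cl-Cl: 1 × 248 = 248
  Σ(broken) = 2543 kJ
Bonds formed (products):
  C-C: 1 × 336 = 336
  C-Cl: 2 × 317 = 634
  C-H: 4 × 423 = 1692
  Σ(formed) = 2662 kJ
ΔH = Σ(broken) − Σ(formed) = 2543 − 2662 = −119 kJ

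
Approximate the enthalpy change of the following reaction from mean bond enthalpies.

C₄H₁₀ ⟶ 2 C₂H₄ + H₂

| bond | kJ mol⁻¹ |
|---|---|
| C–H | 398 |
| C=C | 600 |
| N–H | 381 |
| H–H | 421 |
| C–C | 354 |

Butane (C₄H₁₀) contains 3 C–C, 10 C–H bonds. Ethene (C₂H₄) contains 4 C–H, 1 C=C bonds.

ΔH ≈ +237 kJ

Bonds broken (reactants):
  C–C: 3 × 354 = 1062
  C–H: 10 × 398 = 3980
  Σ(broken) = 5042 kJ
Bonds formed (products):
  C–H: 8 × 398 = 3184
  C=C: 2 × 600 = 1200
  H–H: 1 × 421 = 421
  Σ(formed) = 4805 kJ
ΔH = Σ(broken) − Σ(formed) = 5042 − 4805 = +237 kJ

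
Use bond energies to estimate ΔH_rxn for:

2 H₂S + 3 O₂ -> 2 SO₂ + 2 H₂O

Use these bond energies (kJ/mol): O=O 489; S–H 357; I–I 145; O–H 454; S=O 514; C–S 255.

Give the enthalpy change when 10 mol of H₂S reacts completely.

ΔH = −4885 kJ

Bonds broken (reactants):
  O=O: 3 × 489 = 1467
  S–H: 4 × 357 = 1428
  Σ(broken) = 2895 kJ
Bonds formed (products):
  O–H: 4 × 454 = 1816
  S=O: 4 × 514 = 2056
  Σ(formed) = 3872 kJ
ΔH = Σ(broken) − Σ(formed) = 2895 − 3872 = −977 kJ
For 5× the reaction as written: 5 × (−977) = −4885 kJ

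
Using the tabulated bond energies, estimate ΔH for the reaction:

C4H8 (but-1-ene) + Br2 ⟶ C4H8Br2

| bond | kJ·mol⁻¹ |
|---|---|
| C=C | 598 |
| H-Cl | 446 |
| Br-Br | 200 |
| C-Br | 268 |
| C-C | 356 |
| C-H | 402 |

ΔH ≈ −94 kJ

Bonds broken (reactants):
  Br-Br: 1 × 200 = 200
  C-C: 2 × 356 = 712
  C-H: 8 × 402 = 3216
  C=C: 1 × 598 = 598
  Σ(broken) = 4726 kJ
Bonds formed (products):
  C-Br: 2 × 268 = 536
  C-C: 3 × 356 = 1068
  C-H: 8 × 402 = 3216
  Σ(formed) = 4820 kJ
ΔH = Σ(broken) − Σ(formed) = 4726 − 4820 = −94 kJ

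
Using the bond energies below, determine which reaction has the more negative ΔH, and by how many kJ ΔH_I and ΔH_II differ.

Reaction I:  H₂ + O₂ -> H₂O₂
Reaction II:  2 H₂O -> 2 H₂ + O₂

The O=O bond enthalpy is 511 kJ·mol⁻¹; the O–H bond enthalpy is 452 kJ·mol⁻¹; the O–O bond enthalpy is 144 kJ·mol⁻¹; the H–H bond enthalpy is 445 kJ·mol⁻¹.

Reaction I:
  Bonds broken (reactants):
    H–H: 1 × 445 = 445
    O=O: 1 × 511 = 511
    Σ(broken) = 956 kJ
  Bonds formed (products):
    O–H: 2 × 452 = 904
    O–O: 1 × 144 = 144
    Σ(formed) = 1048 kJ
  ΔH_I = 956 − 1048 = −92 kJ
Reaction II:
  Bonds broken (reactants):
    O–H: 4 × 452 = 1808
    Σ(broken) = 1808 kJ
  Bonds formed (products):
    H–H: 2 × 445 = 890
    O=O: 1 × 511 = 511
    Σ(formed) = 1401 kJ
  ΔH_II = 1808 − 1401 = +407 kJ
ΔH_I − ΔH_II = −499 kJ, so reaction I has the more negative ΔH; |ΔH_I − ΔH_II| = 499 kJ.

Reaction I, by 499 kJ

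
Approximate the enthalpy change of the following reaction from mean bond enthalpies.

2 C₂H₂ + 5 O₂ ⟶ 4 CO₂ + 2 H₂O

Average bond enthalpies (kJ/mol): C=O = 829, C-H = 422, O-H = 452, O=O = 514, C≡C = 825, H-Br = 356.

Bonds broken (reactants):
  C≡C: 2 × 825 = 1650
  C-H: 4 × 422 = 1688
  O=O: 5 × 514 = 2570
  Σ(broken) = 5908 kJ
Bonds formed (products):
  C=O: 8 × 829 = 6632
  O-H: 4 × 452 = 1808
  Σ(formed) = 8440 kJ
ΔH = Σ(broken) − Σ(formed) = 5908 − 8440 = −2532 kJ

ΔH ≈ −2532 kJ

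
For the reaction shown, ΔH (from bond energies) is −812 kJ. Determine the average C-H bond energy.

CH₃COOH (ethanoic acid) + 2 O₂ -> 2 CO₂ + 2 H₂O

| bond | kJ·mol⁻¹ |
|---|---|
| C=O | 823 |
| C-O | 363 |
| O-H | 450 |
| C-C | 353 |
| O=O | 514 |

Let D be the C-H bond energy.
Σ(broken) = 1×353 + 3×D + 1×363 + 1×823 + 1×450 + 2×514 = 3017 + 3D
Σ(formed) = 4×823 + 4×450 = 5092
ΔH = Σ(broken) − Σ(formed) = (3017 + 3D) − (5092) = −2075 + 3D
Setting this equal to −812 kJ gives 3D = 1263, so D = 421 kJ/mol.

D(C-H) ≈ 421 kJ/mol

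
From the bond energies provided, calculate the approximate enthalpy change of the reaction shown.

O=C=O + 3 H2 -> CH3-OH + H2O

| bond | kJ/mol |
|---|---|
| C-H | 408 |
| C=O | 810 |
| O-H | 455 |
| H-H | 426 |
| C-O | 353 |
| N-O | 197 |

Bonds broken (reactants):
  C=O: 2 × 810 = 1620
  H-H: 3 × 426 = 1278
  Σ(broken) = 2898 kJ
Bonds formed (products):
  C-H: 3 × 408 = 1224
  C-O: 1 × 353 = 353
  O-H: 3 × 455 = 1365
  Σ(formed) = 2942 kJ
ΔH = Σ(broken) − Σ(formed) = 2898 − 2942 = −44 kJ

ΔH ≈ −44 kJ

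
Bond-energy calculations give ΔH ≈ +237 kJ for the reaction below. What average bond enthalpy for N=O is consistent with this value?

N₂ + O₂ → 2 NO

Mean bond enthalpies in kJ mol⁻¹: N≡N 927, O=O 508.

Let D be the N=O bond energy.
Σ(broken) = 1×927 + 1×508 = 1435
Σ(formed) = 2×D = 2D
ΔH = Σ(broken) − Σ(formed) = (1435) − (2D) = +1435 − 2D
Setting this equal to +237 kJ gives 2D = 1198, so D = 599 kJ/mol.

D(N=O) ≈ 599 kJ/mol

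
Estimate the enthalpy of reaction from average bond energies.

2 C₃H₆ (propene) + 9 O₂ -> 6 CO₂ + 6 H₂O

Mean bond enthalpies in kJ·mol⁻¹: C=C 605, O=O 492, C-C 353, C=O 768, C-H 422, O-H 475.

ΔH ≈ −3508 kJ

Bonds broken (reactants):
  C-C: 2 × 353 = 706
  C-H: 12 × 422 = 5064
  C=C: 2 × 605 = 1210
  O=O: 9 × 492 = 4428
  Σ(broken) = 11408 kJ
Bonds formed (products):
  C=O: 12 × 768 = 9216
  O-H: 12 × 475 = 5700
  Σ(formed) = 14916 kJ
ΔH = Σ(broken) − Σ(formed) = 11408 − 14916 = −3508 kJ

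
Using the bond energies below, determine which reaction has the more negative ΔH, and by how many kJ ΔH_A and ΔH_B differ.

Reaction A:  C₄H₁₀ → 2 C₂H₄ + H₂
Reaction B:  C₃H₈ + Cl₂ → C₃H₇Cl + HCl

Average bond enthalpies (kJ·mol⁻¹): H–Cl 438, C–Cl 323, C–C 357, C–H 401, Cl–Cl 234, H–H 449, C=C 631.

Reaction A:
  Bonds broken (reactants):
    C–C: 3 × 357 = 1071
    C–H: 10 × 401 = 4010
    Σ(broken) = 5081 kJ
  Bonds formed (products):
    C–H: 8 × 401 = 3208
    C=C: 2 × 631 = 1262
    H–H: 1 × 449 = 449
    Σ(formed) = 4919 kJ
  ΔH_A = 5081 − 4919 = +162 kJ
Reaction B:
  Bonds broken (reactants):
    C–C: 2 × 357 = 714
    C–H: 8 × 401 = 3208
    Cl–Cl: 1 × 234 = 234
    Σ(broken) = 4156 kJ
  Bonds formed (products):
    C–C: 2 × 357 = 714
    C–Cl: 1 × 323 = 323
    C–H: 7 × 401 = 2807
    H–Cl: 1 × 438 = 438
    Σ(formed) = 4282 kJ
  ΔH_B = 4156 − 4282 = −126 kJ
ΔH_A − ΔH_B = +288 kJ, so reaction B has the more negative ΔH; |ΔH_A − ΔH_B| = 288 kJ.

Reaction B, by 288 kJ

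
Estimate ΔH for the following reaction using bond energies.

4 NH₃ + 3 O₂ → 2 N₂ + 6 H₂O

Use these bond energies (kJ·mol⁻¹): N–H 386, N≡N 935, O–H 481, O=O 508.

Bonds broken (reactants):
  N–H: 12 × 386 = 4632
  O=O: 3 × 508 = 1524
  Σ(broken) = 6156 kJ
Bonds formed (products):
  N≡N: 2 × 935 = 1870
  O–H: 12 × 481 = 5772
  Σ(formed) = 7642 kJ
ΔH = Σ(broken) − Σ(formed) = 6156 − 7642 = −1486 kJ

ΔH ≈ −1486 kJ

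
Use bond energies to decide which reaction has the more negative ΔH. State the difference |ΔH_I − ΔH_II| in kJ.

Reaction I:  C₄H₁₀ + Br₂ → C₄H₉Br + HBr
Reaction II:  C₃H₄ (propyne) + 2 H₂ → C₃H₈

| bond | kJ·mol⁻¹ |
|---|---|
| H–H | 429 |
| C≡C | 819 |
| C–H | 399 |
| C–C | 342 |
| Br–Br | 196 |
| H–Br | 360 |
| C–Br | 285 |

Reaction II, by 211 kJ

Reaction I:
  Bonds broken (reactants):
    Br–Br: 1 × 196 = 196
    C–C: 3 × 342 = 1026
    C–H: 10 × 399 = 3990
    Σ(broken) = 5212 kJ
  Bonds formed (products):
    C–Br: 1 × 285 = 285
    C–C: 3 × 342 = 1026
    C–H: 9 × 399 = 3591
    H–Br: 1 × 360 = 360
    Σ(formed) = 5262 kJ
  ΔH_I = 5212 − 5262 = −50 kJ
Reaction II:
  Bonds broken (reactants):
    C≡C: 1 × 819 = 819
    C–C: 1 × 342 = 342
    C–H: 4 × 399 = 1596
    H–H: 2 × 429 = 858
    Σ(broken) = 3615 kJ
  Bonds formed (products):
    C–C: 2 × 342 = 684
    C–H: 8 × 399 = 3192
    Σ(formed) = 3876 kJ
  ΔH_II = 3615 − 3876 = −261 kJ
ΔH_I − ΔH_II = +211 kJ, so reaction II has the more negative ΔH; |ΔH_I − ΔH_II| = 211 kJ.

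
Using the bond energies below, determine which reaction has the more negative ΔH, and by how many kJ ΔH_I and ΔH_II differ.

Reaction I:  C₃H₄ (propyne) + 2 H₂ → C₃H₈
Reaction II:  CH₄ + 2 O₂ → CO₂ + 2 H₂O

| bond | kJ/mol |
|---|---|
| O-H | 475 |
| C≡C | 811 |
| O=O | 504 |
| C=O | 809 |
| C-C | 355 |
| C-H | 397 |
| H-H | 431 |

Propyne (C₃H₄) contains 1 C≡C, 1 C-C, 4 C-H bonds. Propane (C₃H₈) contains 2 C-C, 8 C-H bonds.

Reaction II, by 652 kJ

Reaction I:
  Bonds broken (reactants):
    C≡C: 1 × 811 = 811
    C-C: 1 × 355 = 355
    C-H: 4 × 397 = 1588
    H-H: 2 × 431 = 862
    Σ(broken) = 3616 kJ
  Bonds formed (products):
    C-C: 2 × 355 = 710
    C-H: 8 × 397 = 3176
    Σ(formed) = 3886 kJ
  ΔH_I = 3616 − 3886 = −270 kJ
Reaction II:
  Bonds broken (reactants):
    C-H: 4 × 397 = 1588
    O=O: 2 × 504 = 1008
    Σ(broken) = 2596 kJ
  Bonds formed (products):
    C=O: 2 × 809 = 1618
    O-H: 4 × 475 = 1900
    Σ(formed) = 3518 kJ
  ΔH_II = 2596 − 3518 = −922 kJ
ΔH_I − ΔH_II = +652 kJ, so reaction II has the more negative ΔH; |ΔH_I − ΔH_II| = 652 kJ.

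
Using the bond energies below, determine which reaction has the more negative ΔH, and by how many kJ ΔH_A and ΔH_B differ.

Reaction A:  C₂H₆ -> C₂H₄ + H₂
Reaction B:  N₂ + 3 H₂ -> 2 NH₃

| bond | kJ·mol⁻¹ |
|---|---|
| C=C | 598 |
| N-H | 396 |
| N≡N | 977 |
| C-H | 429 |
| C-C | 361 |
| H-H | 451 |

Reaction B, by 216 kJ

Reaction A:
  Bonds broken (reactants):
    C-C: 1 × 361 = 361
    C-H: 6 × 429 = 2574
    Σ(broken) = 2935 kJ
  Bonds formed (products):
    C-H: 4 × 429 = 1716
    C=C: 1 × 598 = 598
    H-H: 1 × 451 = 451
    Σ(formed) = 2765 kJ
  ΔH_A = 2935 − 2765 = +170 kJ
Reaction B:
  Bonds broken (reactants):
    H-H: 3 × 451 = 1353
    N≡N: 1 × 977 = 977
    Σ(broken) = 2330 kJ
  Bonds formed (products):
    N-H: 6 × 396 = 2376
    Σ(formed) = 2376 kJ
  ΔH_B = 2330 − 2376 = −46 kJ
ΔH_A − ΔH_B = +216 kJ, so reaction B has the more negative ΔH; |ΔH_A − ΔH_B| = 216 kJ.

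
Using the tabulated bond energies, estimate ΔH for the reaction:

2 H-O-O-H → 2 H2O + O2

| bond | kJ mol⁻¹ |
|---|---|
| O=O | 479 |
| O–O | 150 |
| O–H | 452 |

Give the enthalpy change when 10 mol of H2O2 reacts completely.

Bonds broken (reactants):
  O–H: 4 × 452 = 1808
  O–O: 2 × 150 = 300
  Σ(broken) = 2108 kJ
Bonds formed (products):
  O–H: 4 × 452 = 1808
  O=O: 1 × 479 = 479
  Σ(formed) = 2287 kJ
ΔH = Σ(broken) − Σ(formed) = 2108 − 2287 = −179 kJ
For 5× the reaction as written: 5 × (−179) = −895 kJ

ΔH = −895 kJ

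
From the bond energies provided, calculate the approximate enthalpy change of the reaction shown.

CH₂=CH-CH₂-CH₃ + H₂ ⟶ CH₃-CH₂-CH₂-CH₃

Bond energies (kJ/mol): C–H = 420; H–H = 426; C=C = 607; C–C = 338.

ΔH ≈ −145 kJ

Bonds broken (reactants):
  C–C: 2 × 338 = 676
  C–H: 8 × 420 = 3360
  C=C: 1 × 607 = 607
  H–H: 1 × 426 = 426
  Σ(broken) = 5069 kJ
Bonds formed (products):
  C–C: 3 × 338 = 1014
  C–H: 10 × 420 = 4200
  Σ(formed) = 5214 kJ
ΔH = Σ(broken) − Σ(formed) = 5069 − 5214 = −145 kJ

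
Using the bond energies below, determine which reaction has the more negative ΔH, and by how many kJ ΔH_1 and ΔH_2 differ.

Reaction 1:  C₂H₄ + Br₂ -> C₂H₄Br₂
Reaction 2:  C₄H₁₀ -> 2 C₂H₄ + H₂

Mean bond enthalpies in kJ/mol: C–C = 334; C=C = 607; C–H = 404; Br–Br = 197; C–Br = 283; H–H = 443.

Reaction 1, by 249 kJ

Reaction 1:
  Bonds broken (reactants):
    Br–Br: 1 × 197 = 197
    C–H: 4 × 404 = 1616
    C=C: 1 × 607 = 607
    Σ(broken) = 2420 kJ
  Bonds formed (products):
    C–Br: 2 × 283 = 566
    C–C: 1 × 334 = 334
    C–H: 4 × 404 = 1616
    Σ(formed) = 2516 kJ
  ΔH_1 = 2420 − 2516 = −96 kJ
Reaction 2:
  Bonds broken (reactants):
    C–C: 3 × 334 = 1002
    C–H: 10 × 404 = 4040
    Σ(broken) = 5042 kJ
  Bonds formed (products):
    C–H: 8 × 404 = 3232
    C=C: 2 × 607 = 1214
    H–H: 1 × 443 = 443
    Σ(formed) = 4889 kJ
  ΔH_2 = 5042 − 4889 = +153 kJ
ΔH_1 − ΔH_2 = −249 kJ, so reaction 1 has the more negative ΔH; |ΔH_1 − ΔH_2| = 249 kJ.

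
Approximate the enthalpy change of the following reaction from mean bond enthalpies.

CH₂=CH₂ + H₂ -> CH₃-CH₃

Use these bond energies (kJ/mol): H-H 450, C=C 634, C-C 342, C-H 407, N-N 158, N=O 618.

Bonds broken (reactants):
  C-H: 4 × 407 = 1628
  C=C: 1 × 634 = 634
  H-H: 1 × 450 = 450
  Σ(broken) = 2712 kJ
Bonds formed (products):
  C-C: 1 × 342 = 342
  C-H: 6 × 407 = 2442
  Σ(formed) = 2784 kJ
ΔH = Σ(broken) − Σ(formed) = 2712 − 2784 = −72 kJ

ΔH ≈ −72 kJ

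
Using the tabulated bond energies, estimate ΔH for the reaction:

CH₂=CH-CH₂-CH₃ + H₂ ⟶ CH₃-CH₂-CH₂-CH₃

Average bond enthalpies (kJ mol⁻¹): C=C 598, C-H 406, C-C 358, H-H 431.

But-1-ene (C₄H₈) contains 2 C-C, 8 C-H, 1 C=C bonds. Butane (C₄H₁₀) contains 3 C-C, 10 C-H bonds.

ΔH ≈ −141 kJ

Bonds broken (reactants):
  C-C: 2 × 358 = 716
  C-H: 8 × 406 = 3248
  C=C: 1 × 598 = 598
  H-H: 1 × 431 = 431
  Σ(broken) = 4993 kJ
Bonds formed (products):
  C-C: 3 × 358 = 1074
  C-H: 10 × 406 = 4060
  Σ(formed) = 5134 kJ
ΔH = Σ(broken) − Σ(formed) = 4993 − 5134 = −141 kJ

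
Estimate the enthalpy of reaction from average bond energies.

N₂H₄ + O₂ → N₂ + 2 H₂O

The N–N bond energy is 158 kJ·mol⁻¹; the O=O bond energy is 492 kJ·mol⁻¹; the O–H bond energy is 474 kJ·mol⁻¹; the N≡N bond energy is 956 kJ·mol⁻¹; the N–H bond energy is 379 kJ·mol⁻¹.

Bonds broken (reactants):
  N–H: 4 × 379 = 1516
  N–N: 1 × 158 = 158
  O=O: 1 × 492 = 492
  Σ(broken) = 2166 kJ
Bonds formed (products):
  N≡N: 1 × 956 = 956
  O–H: 4 × 474 = 1896
  Σ(formed) = 2852 kJ
ΔH = Σ(broken) − Σ(formed) = 2166 − 2852 = −686 kJ

ΔH ≈ −686 kJ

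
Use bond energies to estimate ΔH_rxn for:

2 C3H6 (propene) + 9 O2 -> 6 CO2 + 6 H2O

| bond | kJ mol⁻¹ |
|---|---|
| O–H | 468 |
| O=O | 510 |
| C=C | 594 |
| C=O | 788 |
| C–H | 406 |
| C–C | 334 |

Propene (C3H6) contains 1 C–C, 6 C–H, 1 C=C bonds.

Bonds broken (reactants):
  C–C: 2 × 334 = 668
  C–H: 12 × 406 = 4872
  C=C: 2 × 594 = 1188
  O=O: 9 × 510 = 4590
  Σ(broken) = 11318 kJ
Bonds formed (products):
  C=O: 12 × 788 = 9456
  O–H: 12 × 468 = 5616
  Σ(formed) = 15072 kJ
ΔH = Σ(broken) − Σ(formed) = 11318 − 15072 = −3754 kJ

ΔH ≈ −3754 kJ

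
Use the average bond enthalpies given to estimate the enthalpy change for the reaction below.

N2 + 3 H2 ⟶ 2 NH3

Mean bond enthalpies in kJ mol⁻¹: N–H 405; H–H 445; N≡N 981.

ΔH ≈ −114 kJ

Bonds broken (reactants):
  H–H: 3 × 445 = 1335
  N≡N: 1 × 981 = 981
  Σ(broken) = 2316 kJ
Bonds formed (products):
  N–H: 6 × 405 = 2430
  Σ(formed) = 2430 kJ
ΔH = Σ(broken) − Σ(formed) = 2316 − 2430 = −114 kJ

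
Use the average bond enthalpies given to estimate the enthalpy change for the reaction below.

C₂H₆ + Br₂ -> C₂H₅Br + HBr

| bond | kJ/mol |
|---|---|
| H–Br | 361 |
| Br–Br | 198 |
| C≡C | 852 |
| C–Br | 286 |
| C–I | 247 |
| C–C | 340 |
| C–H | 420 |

ΔH ≈ −29 kJ

Bonds broken (reactants):
  Br–Br: 1 × 198 = 198
  C–C: 1 × 340 = 340
  C–H: 6 × 420 = 2520
  Σ(broken) = 3058 kJ
Bonds formed (products):
  C–Br: 1 × 286 = 286
  C–C: 1 × 340 = 340
  C–H: 5 × 420 = 2100
  H–Br: 1 × 361 = 361
  Σ(formed) = 3087 kJ
ΔH = Σ(broken) − Σ(formed) = 3058 − 3087 = −29 kJ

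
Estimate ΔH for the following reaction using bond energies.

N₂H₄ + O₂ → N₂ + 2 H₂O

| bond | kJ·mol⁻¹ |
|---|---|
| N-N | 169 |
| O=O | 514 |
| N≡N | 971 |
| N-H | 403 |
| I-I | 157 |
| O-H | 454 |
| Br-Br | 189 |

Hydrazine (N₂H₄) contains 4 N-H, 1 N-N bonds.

Bonds broken (reactants):
  N-H: 4 × 403 = 1612
  N-N: 1 × 169 = 169
  O=O: 1 × 514 = 514
  Σ(broken) = 2295 kJ
Bonds formed (products):
  N≡N: 1 × 971 = 971
  O-H: 4 × 454 = 1816
  Σ(formed) = 2787 kJ
ΔH = Σ(broken) − Σ(formed) = 2295 − 2787 = −492 kJ

ΔH ≈ −492 kJ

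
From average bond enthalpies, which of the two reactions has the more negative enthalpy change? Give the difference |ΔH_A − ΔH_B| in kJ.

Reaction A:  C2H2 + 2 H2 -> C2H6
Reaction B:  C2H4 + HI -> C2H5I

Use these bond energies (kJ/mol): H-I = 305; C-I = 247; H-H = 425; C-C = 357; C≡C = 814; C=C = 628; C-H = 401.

Reaction A, by 225 kJ

Reaction A:
  Bonds broken (reactants):
    C≡C: 1 × 814 = 814
    C-H: 2 × 401 = 802
    H-H: 2 × 425 = 850
    Σ(broken) = 2466 kJ
  Bonds formed (products):
    C-C: 1 × 357 = 357
    C-H: 6 × 401 = 2406
    Σ(formed) = 2763 kJ
  ΔH_A = 2466 − 2763 = −297 kJ
Reaction B:
  Bonds broken (reactants):
    C-H: 4 × 401 = 1604
    C=C: 1 × 628 = 628
    H-I: 1 × 305 = 305
    Σ(broken) = 2537 kJ
  Bonds formed (products):
    C-C: 1 × 357 = 357
    C-H: 5 × 401 = 2005
    C-I: 1 × 247 = 247
    Σ(formed) = 2609 kJ
  ΔH_B = 2537 − 2609 = −72 kJ
ΔH_A − ΔH_B = −225 kJ, so reaction A has the more negative ΔH; |ΔH_A − ΔH_B| = 225 kJ.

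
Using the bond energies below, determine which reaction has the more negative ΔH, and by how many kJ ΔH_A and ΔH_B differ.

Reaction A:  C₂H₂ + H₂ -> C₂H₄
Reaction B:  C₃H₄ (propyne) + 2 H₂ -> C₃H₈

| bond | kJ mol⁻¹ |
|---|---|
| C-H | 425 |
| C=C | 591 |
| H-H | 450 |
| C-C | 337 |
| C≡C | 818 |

Reaction A:
  Bonds broken (reactants):
    C≡C: 1 × 818 = 818
    C-H: 2 × 425 = 850
    H-H: 1 × 450 = 450
    Σ(broken) = 2118 kJ
  Bonds formed (products):
    C-H: 4 × 425 = 1700
    C=C: 1 × 591 = 591
    Σ(formed) = 2291 kJ
  ΔH_A = 2118 − 2291 = −173 kJ
Reaction B:
  Bonds broken (reactants):
    C≡C: 1 × 818 = 818
    C-C: 1 × 337 = 337
    C-H: 4 × 425 = 1700
    H-H: 2 × 450 = 900
    Σ(broken) = 3755 kJ
  Bonds formed (products):
    C-C: 2 × 337 = 674
    C-H: 8 × 425 = 3400
    Σ(formed) = 4074 kJ
  ΔH_B = 3755 − 4074 = −319 kJ
ΔH_A − ΔH_B = +146 kJ, so reaction B has the more negative ΔH; |ΔH_A − ΔH_B| = 146 kJ.

Reaction B, by 146 kJ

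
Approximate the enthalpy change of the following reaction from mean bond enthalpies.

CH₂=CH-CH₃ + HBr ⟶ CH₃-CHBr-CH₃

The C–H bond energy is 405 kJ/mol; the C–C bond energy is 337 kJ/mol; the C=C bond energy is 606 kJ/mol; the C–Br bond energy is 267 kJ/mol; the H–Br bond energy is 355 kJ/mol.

Bonds broken (reactants):
  C–C: 1 × 337 = 337
  C–H: 6 × 405 = 2430
  C=C: 1 × 606 = 606
  H–Br: 1 × 355 = 355
  Σ(broken) = 3728 kJ
Bonds formed (products):
  C–Br: 1 × 267 = 267
  C–C: 2 × 337 = 674
  C–H: 7 × 405 = 2835
  Σ(formed) = 3776 kJ
ΔH = Σ(broken) − Σ(formed) = 3728 − 3776 = −48 kJ

ΔH ≈ −48 kJ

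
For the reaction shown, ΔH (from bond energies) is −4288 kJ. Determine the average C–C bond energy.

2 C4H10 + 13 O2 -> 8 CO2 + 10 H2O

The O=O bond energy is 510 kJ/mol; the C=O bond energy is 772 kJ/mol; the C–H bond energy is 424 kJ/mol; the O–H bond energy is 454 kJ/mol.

D(C–C) ≈ 339 kJ/mol

Let D be the C–C bond energy.
Σ(broken) = 6×D + 20×424 + 13×510 = 15110 + 6D
Σ(formed) = 16×772 + 20×454 = 21432
ΔH = Σ(broken) − Σ(formed) = (15110 + 6D) − (21432) = −6322 + 6D
Setting this equal to −4288 kJ gives 6D = 2034, so D = 339 kJ/mol.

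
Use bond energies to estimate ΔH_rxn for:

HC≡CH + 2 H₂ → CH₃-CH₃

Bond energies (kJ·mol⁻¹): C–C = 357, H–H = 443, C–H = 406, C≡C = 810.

Bonds broken (reactants):
  C≡C: 1 × 810 = 810
  C–H: 2 × 406 = 812
  H–H: 2 × 443 = 886
  Σ(broken) = 2508 kJ
Bonds formed (products):
  C–C: 1 × 357 = 357
  C–H: 6 × 406 = 2436
  Σ(formed) = 2793 kJ
ΔH = Σ(broken) − Σ(formed) = 2508 − 2793 = −285 kJ

ΔH ≈ −285 kJ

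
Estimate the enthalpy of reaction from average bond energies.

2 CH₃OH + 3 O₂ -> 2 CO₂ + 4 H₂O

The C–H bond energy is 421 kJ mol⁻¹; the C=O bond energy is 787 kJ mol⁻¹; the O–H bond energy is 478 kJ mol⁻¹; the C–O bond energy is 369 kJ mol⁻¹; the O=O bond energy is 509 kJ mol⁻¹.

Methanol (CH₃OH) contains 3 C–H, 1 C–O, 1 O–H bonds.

ΔH ≈ −1225 kJ

Bonds broken (reactants):
  C–H: 6 × 421 = 2526
  C–O: 2 × 369 = 738
  O–H: 2 × 478 = 956
  O=O: 3 × 509 = 1527
  Σ(broken) = 5747 kJ
Bonds formed (products):
  C=O: 4 × 787 = 3148
  O–H: 8 × 478 = 3824
  Σ(formed) = 6972 kJ
ΔH = Σ(broken) − Σ(formed) = 5747 − 6972 = −1225 kJ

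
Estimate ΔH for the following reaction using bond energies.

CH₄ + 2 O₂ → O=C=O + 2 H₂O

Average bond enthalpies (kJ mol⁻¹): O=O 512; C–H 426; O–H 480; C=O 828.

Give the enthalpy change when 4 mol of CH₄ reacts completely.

ΔH = −3392 kJ

Bonds broken (reactants):
  C–H: 4 × 426 = 1704
  O=O: 2 × 512 = 1024
  Σ(broken) = 2728 kJ
Bonds formed (products):
  C=O: 2 × 828 = 1656
  O–H: 4 × 480 = 1920
  Σ(formed) = 3576 kJ
ΔH = Σ(broken) − Σ(formed) = 2728 − 3576 = −848 kJ
For 4× the reaction as written: 4 × (−848) = −3392 kJ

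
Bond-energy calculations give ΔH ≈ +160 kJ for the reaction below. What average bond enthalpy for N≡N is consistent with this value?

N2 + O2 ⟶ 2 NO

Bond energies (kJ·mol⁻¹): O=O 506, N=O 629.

D(N≡N) ≈ 912 kJ/mol

Let D be the N≡N bond energy.
Σ(broken) = 1×D + 1×506 = 506 + D
Σ(formed) = 2×629 = 1258
ΔH = Σ(broken) − Σ(formed) = (506 + D) − (1258) = −752 + D
Setting this equal to +160 kJ gives D = 912 kJ/mol.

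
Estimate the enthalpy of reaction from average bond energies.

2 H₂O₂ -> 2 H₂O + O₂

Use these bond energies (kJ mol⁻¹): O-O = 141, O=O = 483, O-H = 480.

ΔH ≈ −201 kJ

Bonds broken (reactants):
  O-H: 4 × 480 = 1920
  O-O: 2 × 141 = 282
  Σ(broken) = 2202 kJ
Bonds formed (products):
  O-H: 4 × 480 = 1920
  O=O: 1 × 483 = 483
  Σ(formed) = 2403 kJ
ΔH = Σ(broken) − Σ(formed) = 2202 − 2403 = −201 kJ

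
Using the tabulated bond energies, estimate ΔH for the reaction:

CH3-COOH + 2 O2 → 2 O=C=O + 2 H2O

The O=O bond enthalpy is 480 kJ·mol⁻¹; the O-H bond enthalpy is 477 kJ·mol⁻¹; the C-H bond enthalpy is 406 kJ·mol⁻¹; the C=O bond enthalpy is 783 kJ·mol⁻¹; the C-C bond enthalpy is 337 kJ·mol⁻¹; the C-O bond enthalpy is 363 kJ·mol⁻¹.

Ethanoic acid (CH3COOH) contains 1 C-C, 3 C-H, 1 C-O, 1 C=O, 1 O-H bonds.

Bonds broken (reactants):
  C-C: 1 × 337 = 337
  C-H: 3 × 406 = 1218
  C-O: 1 × 363 = 363
  C=O: 1 × 783 = 783
  O-H: 1 × 477 = 477
  O=O: 2 × 480 = 960
  Σ(broken) = 4138 kJ
Bonds formed (products):
  C=O: 4 × 783 = 3132
  O-H: 4 × 477 = 1908
  Σ(formed) = 5040 kJ
ΔH = Σ(broken) − Σ(formed) = 4138 − 5040 = −902 kJ

ΔH ≈ −902 kJ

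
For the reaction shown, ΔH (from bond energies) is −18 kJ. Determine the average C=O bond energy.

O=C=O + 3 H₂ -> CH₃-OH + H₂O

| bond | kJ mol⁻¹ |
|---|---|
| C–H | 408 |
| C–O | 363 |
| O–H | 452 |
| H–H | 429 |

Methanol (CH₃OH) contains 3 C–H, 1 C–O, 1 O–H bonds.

Let D be the C=O bond energy.
Σ(broken) = 2×D + 3×429 = 1287 + 2D
Σ(formed) = 3×408 + 1×363 + 3×452 = 2943
ΔH = Σ(broken) − Σ(formed) = (1287 + 2D) − (2943) = −1656 + 2D
Setting this equal to −18 kJ gives 2D = 1638, so D = 819 kJ/mol.

D(C=O) ≈ 819 kJ/mol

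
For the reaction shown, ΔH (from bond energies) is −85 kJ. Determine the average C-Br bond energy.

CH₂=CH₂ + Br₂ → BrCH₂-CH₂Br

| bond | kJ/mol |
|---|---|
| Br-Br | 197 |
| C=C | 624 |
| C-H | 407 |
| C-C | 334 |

Let D be the C-Br bond energy.
Σ(broken) = 1×197 + 4×407 + 1×624 = 2449
Σ(formed) = 2×D + 1×334 + 4×407 = 1962 + 2D
ΔH = Σ(broken) − Σ(formed) = (2449) − (1962 + 2D) = +487 − 2D
Setting this equal to −85 kJ gives 2D = 572, so D = 286 kJ/mol.

D(C-Br) ≈ 286 kJ/mol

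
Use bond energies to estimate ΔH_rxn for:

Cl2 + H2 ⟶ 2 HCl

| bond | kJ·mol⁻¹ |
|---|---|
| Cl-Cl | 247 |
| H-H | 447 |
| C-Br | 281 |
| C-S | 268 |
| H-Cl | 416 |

Bonds broken (reactants):
  Cl-Cl: 1 × 247 = 247
  H-H: 1 × 447 = 447
  Σ(broken) = 694 kJ
Bonds formed (products):
  H-Cl: 2 × 416 = 832
  Σ(formed) = 832 kJ
ΔH = Σ(broken) − Σ(formed) = 694 − 832 = −138 kJ

ΔH ≈ −138 kJ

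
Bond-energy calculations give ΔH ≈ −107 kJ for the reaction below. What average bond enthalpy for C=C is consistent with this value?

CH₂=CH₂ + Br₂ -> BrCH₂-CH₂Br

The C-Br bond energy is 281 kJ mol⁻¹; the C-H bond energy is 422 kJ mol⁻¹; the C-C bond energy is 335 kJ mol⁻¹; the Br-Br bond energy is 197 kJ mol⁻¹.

Let D be the C=C bond energy.
Σ(broken) = 1×197 + 4×422 + 1×D = 1885 + D
Σ(formed) = 2×281 + 1×335 + 4×422 = 2585
ΔH = Σ(broken) − Σ(formed) = (1885 + D) − (2585) = −700 + D
Setting this equal to −107 kJ gives D = 593 kJ/mol.

D(C=C) ≈ 593 kJ/mol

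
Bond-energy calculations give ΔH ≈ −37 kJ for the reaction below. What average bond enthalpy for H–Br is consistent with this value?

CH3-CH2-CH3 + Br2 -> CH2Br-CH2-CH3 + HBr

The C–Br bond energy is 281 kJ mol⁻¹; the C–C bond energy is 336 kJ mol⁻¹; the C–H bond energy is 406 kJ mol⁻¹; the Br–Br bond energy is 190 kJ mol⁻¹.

D(H–Br) ≈ 352 kJ/mol

Let D be the H–Br bond energy.
Σ(broken) = 1×190 + 2×336 + 8×406 = 4110
Σ(formed) = 1×281 + 2×336 + 7×406 + 1×D = 3795 + D
ΔH = Σ(broken) − Σ(formed) = (4110) − (3795 + D) = +315 − D
Setting this equal to −37 kJ gives D = 352 kJ/mol.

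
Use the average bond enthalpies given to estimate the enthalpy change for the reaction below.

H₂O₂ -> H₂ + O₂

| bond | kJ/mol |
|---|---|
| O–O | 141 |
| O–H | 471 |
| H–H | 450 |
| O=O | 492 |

Bonds broken (reactants):
  O–H: 2 × 471 = 942
  O–O: 1 × 141 = 141
  Σ(broken) = 1083 kJ
Bonds formed (products):
  H–H: 1 × 450 = 450
  O=O: 1 × 492 = 492
  Σ(formed) = 942 kJ
ΔH = Σ(broken) − Σ(formed) = 1083 − 942 = +141 kJ

ΔH ≈ +141 kJ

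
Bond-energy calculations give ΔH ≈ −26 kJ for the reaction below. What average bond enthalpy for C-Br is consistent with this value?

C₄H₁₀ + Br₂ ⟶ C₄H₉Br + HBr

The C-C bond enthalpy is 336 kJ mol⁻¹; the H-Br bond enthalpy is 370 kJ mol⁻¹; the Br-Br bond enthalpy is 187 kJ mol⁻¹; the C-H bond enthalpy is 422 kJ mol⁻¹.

D(C-Br) ≈ 265 kJ/mol

Let D be the C-Br bond energy.
Σ(broken) = 1×187 + 3×336 + 10×422 = 5415
Σ(formed) = 1×D + 3×336 + 9×422 + 1×370 = 5176 + D
ΔH = Σ(broken) − Σ(formed) = (5415) − (5176 + D) = +239 − D
Setting this equal to −26 kJ gives D = 265 kJ/mol.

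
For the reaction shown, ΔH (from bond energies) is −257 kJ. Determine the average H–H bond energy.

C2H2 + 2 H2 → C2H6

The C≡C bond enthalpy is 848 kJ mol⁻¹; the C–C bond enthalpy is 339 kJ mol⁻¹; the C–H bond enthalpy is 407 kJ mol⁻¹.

Let D be the H–H bond energy.
Σ(broken) = 1×848 + 2×407 + 2×D = 1662 + 2D
Σ(formed) = 1×339 + 6×407 = 2781
ΔH = Σ(broken) − Σ(formed) = (1662 + 2D) − (2781) = −1119 + 2D
Setting this equal to −257 kJ gives 2D = 862, so D = 431 kJ/mol.

D(H–H) ≈ 431 kJ/mol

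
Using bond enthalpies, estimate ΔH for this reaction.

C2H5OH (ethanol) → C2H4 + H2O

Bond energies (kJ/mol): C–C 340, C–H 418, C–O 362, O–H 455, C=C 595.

Bonds broken (reactants):
  C–C: 1 × 340 = 340
  C–H: 5 × 418 = 2090
  C–O: 1 × 362 = 362
  O–H: 1 × 455 = 455
  Σ(broken) = 3247 kJ
Bonds formed (products):
  C–H: 4 × 418 = 1672
  C=C: 1 × 595 = 595
  O–H: 2 × 455 = 910
  Σ(formed) = 3177 kJ
ΔH = Σ(broken) − Σ(formed) = 3247 − 3177 = +70 kJ

ΔH ≈ +70 kJ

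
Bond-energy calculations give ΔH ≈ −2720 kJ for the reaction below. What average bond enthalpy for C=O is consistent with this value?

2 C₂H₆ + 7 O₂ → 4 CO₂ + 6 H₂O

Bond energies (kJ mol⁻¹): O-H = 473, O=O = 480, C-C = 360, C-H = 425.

Let D be the C=O bond energy.
Σ(broken) = 2×360 + 12×425 + 7×480 = 9180
Σ(formed) = 8×D + 12×473 = 5676 + 8D
ΔH = Σ(broken) − Σ(formed) = (9180) − (5676 + 8D) = +3504 − 8D
Setting this equal to −2720 kJ gives 8D = 6224, so D = 778 kJ/mol.

D(C=O) ≈ 778 kJ/mol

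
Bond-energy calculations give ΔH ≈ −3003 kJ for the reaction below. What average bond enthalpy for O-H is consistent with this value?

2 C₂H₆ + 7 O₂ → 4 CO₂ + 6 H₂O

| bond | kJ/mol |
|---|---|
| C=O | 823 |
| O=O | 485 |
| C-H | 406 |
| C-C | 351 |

Let D be the O-H bond energy.
Σ(broken) = 2×351 + 12×406 + 7×485 = 8969
Σ(formed) = 8×823 + 12×D = 6584 + 12D
ΔH = Σ(broken) − Σ(formed) = (8969) − (6584 + 12D) = +2385 − 12D
Setting this equal to −3003 kJ gives 12D = 5388, so D = 449 kJ/mol.

D(O-H) ≈ 449 kJ/mol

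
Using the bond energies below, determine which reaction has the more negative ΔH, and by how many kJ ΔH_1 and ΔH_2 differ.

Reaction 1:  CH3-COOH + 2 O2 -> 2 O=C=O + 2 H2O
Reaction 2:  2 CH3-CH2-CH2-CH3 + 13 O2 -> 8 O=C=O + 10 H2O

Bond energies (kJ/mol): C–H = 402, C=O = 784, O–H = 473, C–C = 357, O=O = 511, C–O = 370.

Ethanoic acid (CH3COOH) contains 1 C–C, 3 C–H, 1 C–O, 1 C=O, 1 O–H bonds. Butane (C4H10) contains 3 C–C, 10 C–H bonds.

Reaction 2, by 4363 kJ

Reaction 1:
  Bonds broken (reactants):
    C–C: 1 × 357 = 357
    C–H: 3 × 402 = 1206
    C–O: 1 × 370 = 370
    C=O: 1 × 784 = 784
    O–H: 1 × 473 = 473
    O=O: 2 × 511 = 1022
    Σ(broken) = 4212 kJ
  Bonds formed (products):
    C=O: 4 × 784 = 3136
    O–H: 4 × 473 = 1892
    Σ(formed) = 5028 kJ
  ΔH_1 = 4212 − 5028 = −816 kJ
Reaction 2:
  Bonds broken (reactants):
    C–C: 6 × 357 = 2142
    C–H: 20 × 402 = 8040
    O=O: 13 × 511 = 6643
    Σ(broken) = 16825 kJ
  Bonds formed (products):
    C=O: 16 × 784 = 12544
    O–H: 20 × 473 = 9460
    Σ(formed) = 22004 kJ
  ΔH_2 = 16825 − 22004 = −5179 kJ
ΔH_1 − ΔH_2 = +4363 kJ, so reaction 2 has the more negative ΔH; |ΔH_1 − ΔH_2| = 4363 kJ.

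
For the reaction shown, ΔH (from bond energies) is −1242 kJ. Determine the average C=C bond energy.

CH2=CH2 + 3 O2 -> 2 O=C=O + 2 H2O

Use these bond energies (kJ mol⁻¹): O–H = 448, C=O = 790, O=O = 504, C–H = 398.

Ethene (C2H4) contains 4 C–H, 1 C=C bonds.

D(C=C) ≈ 606 kJ/mol

Let D be the C=C bond energy.
Σ(broken) = 4×398 + 1×D + 3×504 = 3104 + D
Σ(formed) = 4×790 + 4×448 = 4952
ΔH = Σ(broken) − Σ(formed) = (3104 + D) − (4952) = −1848 + D
Setting this equal to −1242 kJ gives D = 606 kJ/mol.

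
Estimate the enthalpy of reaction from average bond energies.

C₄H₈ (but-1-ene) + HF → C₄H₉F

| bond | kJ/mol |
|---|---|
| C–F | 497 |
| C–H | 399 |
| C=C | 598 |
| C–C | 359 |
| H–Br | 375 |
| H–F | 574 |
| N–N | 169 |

Bonds broken (reactants):
  C–C: 2 × 359 = 718
  C–H: 8 × 399 = 3192
  C=C: 1 × 598 = 598
  H–F: 1 × 574 = 574
  Σ(broken) = 5082 kJ
Bonds formed (products):
  C–C: 3 × 359 = 1077
  C–F: 1 × 497 = 497
  C–H: 9 × 399 = 3591
  Σ(formed) = 5165 kJ
ΔH = Σ(broken) − Σ(formed) = 5082 − 5165 = −83 kJ

ΔH ≈ −83 kJ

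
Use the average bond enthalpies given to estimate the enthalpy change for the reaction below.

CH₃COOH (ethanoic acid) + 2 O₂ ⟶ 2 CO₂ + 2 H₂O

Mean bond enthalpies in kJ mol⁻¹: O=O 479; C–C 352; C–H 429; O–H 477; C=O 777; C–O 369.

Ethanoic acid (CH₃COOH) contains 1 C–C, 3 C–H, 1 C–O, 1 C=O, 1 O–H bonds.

ΔH ≈ −796 kJ

Bonds broken (reactants):
  C–C: 1 × 352 = 352
  C–H: 3 × 429 = 1287
  C–O: 1 × 369 = 369
  C=O: 1 × 777 = 777
  O–H: 1 × 477 = 477
  O=O: 2 × 479 = 958
  Σ(broken) = 4220 kJ
Bonds formed (products):
  C=O: 4 × 777 = 3108
  O–H: 4 × 477 = 1908
  Σ(formed) = 5016 kJ
ΔH = Σ(broken) − Σ(formed) = 4220 − 5016 = −796 kJ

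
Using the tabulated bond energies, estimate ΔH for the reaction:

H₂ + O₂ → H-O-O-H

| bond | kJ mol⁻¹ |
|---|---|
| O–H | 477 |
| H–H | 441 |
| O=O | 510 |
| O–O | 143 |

ΔH ≈ −146 kJ

Bonds broken (reactants):
  H–H: 1 × 441 = 441
  O=O: 1 × 510 = 510
  Σ(broken) = 951 kJ
Bonds formed (products):
  O–H: 2 × 477 = 954
  O–O: 1 × 143 = 143
  Σ(formed) = 1097 kJ
ΔH = Σ(broken) − Σ(formed) = 951 − 1097 = −146 kJ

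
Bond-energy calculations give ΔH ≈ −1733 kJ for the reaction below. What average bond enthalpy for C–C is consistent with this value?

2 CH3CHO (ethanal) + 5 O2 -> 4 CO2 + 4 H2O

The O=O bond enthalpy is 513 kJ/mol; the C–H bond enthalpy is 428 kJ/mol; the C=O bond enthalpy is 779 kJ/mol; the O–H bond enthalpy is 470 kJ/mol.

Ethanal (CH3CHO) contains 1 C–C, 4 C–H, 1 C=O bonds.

Let D be the C–C bond energy.
Σ(broken) = 2×D + 8×428 + 2×779 + 5×513 = 7547 + 2D
Σ(formed) = 8×779 + 8×470 = 9992
ΔH = Σ(broken) − Σ(formed) = (7547 + 2D) − (9992) = −2445 + 2D
Setting this equal to −1733 kJ gives 2D = 712, so D = 356 kJ/mol.

D(C–C) ≈ 356 kJ/mol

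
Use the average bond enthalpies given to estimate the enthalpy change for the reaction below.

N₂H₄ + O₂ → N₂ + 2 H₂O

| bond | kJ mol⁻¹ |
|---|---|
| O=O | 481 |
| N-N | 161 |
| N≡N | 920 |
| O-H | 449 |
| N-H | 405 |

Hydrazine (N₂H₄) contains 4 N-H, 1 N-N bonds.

ΔH ≈ −454 kJ

Bonds broken (reactants):
  N-H: 4 × 405 = 1620
  N-N: 1 × 161 = 161
  O=O: 1 × 481 = 481
  Σ(broken) = 2262 kJ
Bonds formed (products):
  N≡N: 1 × 920 = 920
  O-H: 4 × 449 = 1796
  Σ(formed) = 2716 kJ
ΔH = Σ(broken) − Σ(formed) = 2262 − 2716 = −454 kJ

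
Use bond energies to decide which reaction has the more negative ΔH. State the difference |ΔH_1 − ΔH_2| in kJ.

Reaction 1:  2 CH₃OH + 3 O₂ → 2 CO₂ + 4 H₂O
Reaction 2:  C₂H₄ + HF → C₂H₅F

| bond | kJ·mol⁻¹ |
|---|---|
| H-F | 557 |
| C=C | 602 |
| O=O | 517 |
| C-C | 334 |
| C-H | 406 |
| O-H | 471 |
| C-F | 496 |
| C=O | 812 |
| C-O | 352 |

Reaction 1:
  Bonds broken (reactants):
    C-H: 6 × 406 = 2436
    C-O: 2 × 352 = 704
    O-H: 2 × 471 = 942
    O=O: 3 × 517 = 1551
    Σ(broken) = 5633 kJ
  Bonds formed (products):
    C=O: 4 × 812 = 3248
    O-H: 8 × 471 = 3768
    Σ(formed) = 7016 kJ
  ΔH_1 = 5633 − 7016 = −1383 kJ
Reaction 2:
  Bonds broken (reactants):
    C-H: 4 × 406 = 1624
    C=C: 1 × 602 = 602
    H-F: 1 × 557 = 557
    Σ(broken) = 2783 kJ
  Bonds formed (products):
    C-C: 1 × 334 = 334
    C-F: 1 × 496 = 496
    C-H: 5 × 406 = 2030
    Σ(formed) = 2860 kJ
  ΔH_2 = 2783 − 2860 = −77 kJ
ΔH_1 − ΔH_2 = −1306 kJ, so reaction 1 has the more negative ΔH; |ΔH_1 − ΔH_2| = 1306 kJ.

Reaction 1, by 1306 kJ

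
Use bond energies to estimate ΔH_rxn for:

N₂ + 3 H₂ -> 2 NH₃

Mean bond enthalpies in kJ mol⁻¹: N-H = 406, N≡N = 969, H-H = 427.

ΔH ≈ −186 kJ

Bonds broken (reactants):
  H-H: 3 × 427 = 1281
  N≡N: 1 × 969 = 969
  Σ(broken) = 2250 kJ
Bonds formed (products):
  N-H: 6 × 406 = 2436
  Σ(formed) = 2436 kJ
ΔH = Σ(broken) − Σ(formed) = 2250 − 2436 = −186 kJ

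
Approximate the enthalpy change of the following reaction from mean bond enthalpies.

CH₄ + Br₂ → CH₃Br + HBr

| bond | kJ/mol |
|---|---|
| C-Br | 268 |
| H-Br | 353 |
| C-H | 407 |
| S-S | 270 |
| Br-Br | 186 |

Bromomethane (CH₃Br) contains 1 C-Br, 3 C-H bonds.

Bonds broken (reactants):
  Br-Br: 1 × 186 = 186
  C-H: 4 × 407 = 1628
  Σ(broken) = 1814 kJ
Bonds formed (products):
  C-Br: 1 × 268 = 268
  C-H: 3 × 407 = 1221
  H-Br: 1 × 353 = 353
  Σ(formed) = 1842 kJ
ΔH = Σ(broken) − Σ(formed) = 1814 − 1842 = −28 kJ

ΔH ≈ −28 kJ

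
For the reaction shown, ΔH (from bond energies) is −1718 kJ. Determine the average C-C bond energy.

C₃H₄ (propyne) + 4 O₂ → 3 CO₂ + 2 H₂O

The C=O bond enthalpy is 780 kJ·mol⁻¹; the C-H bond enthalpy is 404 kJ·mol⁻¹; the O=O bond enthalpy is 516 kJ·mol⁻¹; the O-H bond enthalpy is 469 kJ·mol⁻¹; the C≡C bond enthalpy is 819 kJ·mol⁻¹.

Let D be the C-C bond energy.
Σ(broken) = 1×819 + 1×D + 4×404 + 4×516 = 4499 + D
Σ(formed) = 6×780 + 4×469 = 6556
ΔH = Σ(broken) − Σ(formed) = (4499 + D) − (6556) = −2057 + D
Setting this equal to −1718 kJ gives D = 339 kJ/mol.

D(C-C) ≈ 339 kJ/mol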